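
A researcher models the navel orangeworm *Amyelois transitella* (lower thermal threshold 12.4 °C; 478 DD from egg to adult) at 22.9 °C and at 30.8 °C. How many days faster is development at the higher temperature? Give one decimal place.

19.5 days

At 22.9 °C: 478 / (22.9 − 12.4) = 478 / 10.5 = 45.524 d.
At 30.8 °C: 478 / (30.8 − 12.4) = 478 / 18.4 = 25.978 d.
Difference = |45.524 − 25.978| = 19.546 ≈ 19.5 days.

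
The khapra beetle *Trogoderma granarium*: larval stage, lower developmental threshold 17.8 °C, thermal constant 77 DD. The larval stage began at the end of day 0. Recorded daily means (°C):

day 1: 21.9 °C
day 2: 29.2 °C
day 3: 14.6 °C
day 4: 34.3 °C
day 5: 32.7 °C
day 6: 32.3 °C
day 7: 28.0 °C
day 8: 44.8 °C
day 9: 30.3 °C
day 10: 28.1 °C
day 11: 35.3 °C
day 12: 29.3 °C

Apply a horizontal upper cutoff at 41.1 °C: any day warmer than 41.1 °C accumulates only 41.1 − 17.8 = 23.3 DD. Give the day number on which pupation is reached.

Daily DD above 17.8 °C (capped at 23.3): 4.1, 11.4, 0.0, 16.5, 14.9, 14.5, 10.2, 23.3, 12.5, 10.3, 17.5, 11.5.
Cumulative: 4.1, 15.5, 15.5, 32.0, 46.9, 61.4, 71.6, 94.9, 107.4, 117.7, 135.2, 146.7.
The total first reaches 77 DD on day 8.

day 8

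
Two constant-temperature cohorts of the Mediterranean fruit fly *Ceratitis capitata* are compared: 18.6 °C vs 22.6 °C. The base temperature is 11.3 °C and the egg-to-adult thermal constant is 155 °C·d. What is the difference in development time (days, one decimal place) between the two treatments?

At 18.6 °C: 155 / (18.6 − 11.3) = 155 / 7.3 = 21.233 d.
At 22.6 °C: 155 / (22.6 − 11.3) = 155 / 11.3 = 13.717 d.
Difference = |21.233 − 13.717| = 7.516 ≈ 7.5 days.

7.5 days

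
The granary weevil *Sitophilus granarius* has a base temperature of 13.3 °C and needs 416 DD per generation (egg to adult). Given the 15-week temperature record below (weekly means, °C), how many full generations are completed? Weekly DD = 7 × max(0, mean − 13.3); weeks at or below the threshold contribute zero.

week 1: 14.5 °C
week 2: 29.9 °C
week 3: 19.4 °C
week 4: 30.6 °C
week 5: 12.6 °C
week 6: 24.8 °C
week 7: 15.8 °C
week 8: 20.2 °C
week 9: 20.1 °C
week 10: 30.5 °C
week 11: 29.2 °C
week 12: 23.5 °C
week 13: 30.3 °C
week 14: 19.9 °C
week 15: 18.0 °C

2 generations

Weekly DD (7 × max(0, T̄ − 13.3)): 8.4, 116.2, 42.7, 121.1, 0.0, 80.5, 17.5, 48.3, 47.6, 120.4, 111.3, 71.4, 119.0, 46.2, 32.9.
Season total = 983.5 DD.
Complete generations = ⌊983.5 / 416⌋ = 2.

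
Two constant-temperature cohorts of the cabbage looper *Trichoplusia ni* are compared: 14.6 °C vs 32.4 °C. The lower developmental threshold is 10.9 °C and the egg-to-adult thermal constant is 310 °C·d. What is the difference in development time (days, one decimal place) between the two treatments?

At 14.6 °C: 310 / (14.6 − 10.9) = 310 / 3.7 = 83.784 d.
At 32.4 °C: 310 / (32.4 − 10.9) = 310 / 21.5 = 14.419 d.
Difference = |83.784 − 14.419| = 69.365 ≈ 69.4 days.

69.4 days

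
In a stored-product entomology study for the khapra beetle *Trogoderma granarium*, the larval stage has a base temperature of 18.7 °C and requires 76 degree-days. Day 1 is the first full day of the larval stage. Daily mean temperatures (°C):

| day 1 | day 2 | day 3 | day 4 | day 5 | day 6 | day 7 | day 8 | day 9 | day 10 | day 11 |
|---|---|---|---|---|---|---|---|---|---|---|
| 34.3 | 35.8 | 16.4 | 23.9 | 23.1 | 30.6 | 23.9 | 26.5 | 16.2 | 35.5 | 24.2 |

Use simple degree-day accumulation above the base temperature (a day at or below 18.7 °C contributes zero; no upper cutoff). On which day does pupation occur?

Daily DD above 18.7 °C: 15.6, 17.1, 0.0, 5.2, 4.4, 11.9, 5.2, 7.8, 0.0, 16.8, 5.5.
Cumulative: 15.6, 32.7, 32.7, 37.9, 42.3, 54.2, 59.4, 67.2, 67.2, 84.0, 89.5.
The total first reaches 76 DD on day 10.

day 10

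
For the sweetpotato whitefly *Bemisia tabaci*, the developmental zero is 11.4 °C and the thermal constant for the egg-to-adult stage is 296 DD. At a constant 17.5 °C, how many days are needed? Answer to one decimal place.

Daily accumulation = 17.5 − 11.4 = 6.1 DD/day.
Duration = 296 / 6.1 = 48.525 ≈ 48.5 days.

48.5 days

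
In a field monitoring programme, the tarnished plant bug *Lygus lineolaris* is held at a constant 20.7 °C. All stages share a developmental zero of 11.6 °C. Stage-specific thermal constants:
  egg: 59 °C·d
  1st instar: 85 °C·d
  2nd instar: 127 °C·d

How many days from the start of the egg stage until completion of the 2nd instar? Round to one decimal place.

29.8 days

Daily accumulation at 20.7 °C = 20.7 − 11.6 = 9.1 DD/day.
Total K = 59 + 85 + 127 = 271 DD.
Total duration = 271 / 9.1 = 29.780 ≈ 29.8 days.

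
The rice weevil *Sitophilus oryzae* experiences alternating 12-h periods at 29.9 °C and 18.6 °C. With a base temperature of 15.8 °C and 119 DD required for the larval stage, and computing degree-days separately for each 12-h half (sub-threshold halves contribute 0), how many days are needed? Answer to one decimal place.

14.1 days

Day half: max(0, 29.9 − 15.8) × 0.5 = 14.1 × 0.5 = 7.05 DD.
Night half: max(0, 18.6 − 15.8) × 0.5 = 2.8 × 0.5 = 1.40 DD.
Per 24 h: 8.45 DD/day.
Duration = 119 / 8.45 = 14.083 ≈ 14.1 days.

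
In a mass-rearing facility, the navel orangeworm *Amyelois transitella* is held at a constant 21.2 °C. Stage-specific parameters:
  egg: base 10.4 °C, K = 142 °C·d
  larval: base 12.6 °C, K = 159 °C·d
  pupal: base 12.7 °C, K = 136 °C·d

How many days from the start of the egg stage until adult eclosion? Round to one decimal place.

47.6 days

egg: 142 / (21.2 − 10.4) = 142 / 10.8 = 13.148 d.
larval: 159 / (21.2 − 12.6) = 159 / 8.6 = 18.488 d.
pupal: 136 / (21.2 − 12.7) = 136 / 8.5 = 16.000 d.
Sum = 47.637 ≈ 47.6 days.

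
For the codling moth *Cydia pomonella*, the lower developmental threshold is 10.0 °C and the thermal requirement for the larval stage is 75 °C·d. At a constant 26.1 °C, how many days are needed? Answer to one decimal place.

4.7 days

Daily accumulation = 26.1 − 10.0 = 16.1 DD/day.
Duration = 75 / 16.1 = 4.658 ≈ 4.7 days.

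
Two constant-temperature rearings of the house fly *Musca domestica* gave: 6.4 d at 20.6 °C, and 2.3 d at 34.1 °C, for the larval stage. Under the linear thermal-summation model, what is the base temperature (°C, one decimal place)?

Under the model K = D·(T − T_b), so D₁·(T₁ − T_b) = D₂·(T₂ − T_b).
6.4·(20.6 − T_b) = 2.3·(34.1 − T_b)
T_b = (6.4·20.6 − 2.3·34.1) / (6.4 − 2.3) = 53.41 / 4.1 = 13.027 °C ≈ 13.0 °C.

13.0 °C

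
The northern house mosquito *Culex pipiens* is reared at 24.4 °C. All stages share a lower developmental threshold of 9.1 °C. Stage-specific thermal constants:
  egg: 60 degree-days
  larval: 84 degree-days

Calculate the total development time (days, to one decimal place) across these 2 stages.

Daily accumulation at 24.4 °C = 24.4 − 9.1 = 15.3 DD/day.
Total K = 60 + 84 = 144 DD.
Total duration = 144 / 15.3 = 9.412 ≈ 9.4 days.

9.4 days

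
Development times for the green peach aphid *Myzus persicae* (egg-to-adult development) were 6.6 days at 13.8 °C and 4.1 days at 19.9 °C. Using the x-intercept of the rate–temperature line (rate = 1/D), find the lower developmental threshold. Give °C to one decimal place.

Under the model K = D·(T − T_b), so D₁·(T₁ − T_b) = D₂·(T₂ − T_b).
6.6·(13.8 − T_b) = 4.1·(19.9 − T_b)
T_b = (6.6·13.8 − 4.1·19.9) / (6.6 − 4.1) = 9.49 / 2.5 = 3.796 °C ≈ 3.8 °C.

3.8 °C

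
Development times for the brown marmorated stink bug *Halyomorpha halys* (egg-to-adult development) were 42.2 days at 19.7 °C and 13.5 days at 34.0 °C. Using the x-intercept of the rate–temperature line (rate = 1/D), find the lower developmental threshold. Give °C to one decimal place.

Under the model K = D·(T − T_b), so D₁·(T₁ − T_b) = D₂·(T₂ − T_b).
42.2·(19.7 − T_b) = 13.5·(34.0 − T_b)
T_b = (42.2·19.7 − 13.5·34.0) / (42.2 − 13.5) = 372.34 / 28.7 = 12.974 °C ≈ 13.0 °C.

13.0 °C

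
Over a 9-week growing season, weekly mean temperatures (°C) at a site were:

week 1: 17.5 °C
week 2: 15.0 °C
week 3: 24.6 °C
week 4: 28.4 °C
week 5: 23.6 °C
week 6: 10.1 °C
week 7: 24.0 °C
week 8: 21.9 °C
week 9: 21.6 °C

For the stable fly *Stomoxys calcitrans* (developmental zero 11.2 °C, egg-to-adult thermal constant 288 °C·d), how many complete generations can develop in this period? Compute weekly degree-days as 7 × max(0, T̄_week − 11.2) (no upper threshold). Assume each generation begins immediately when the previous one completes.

2 generations

Weekly DD (7 × max(0, T̄ − 11.2)): 44.1, 26.6, 93.8, 120.4, 86.8, 0.0, 89.6, 74.9, 72.8.
Season total = 609.0 DD.
Complete generations = ⌊609.0 / 288⌋ = 2.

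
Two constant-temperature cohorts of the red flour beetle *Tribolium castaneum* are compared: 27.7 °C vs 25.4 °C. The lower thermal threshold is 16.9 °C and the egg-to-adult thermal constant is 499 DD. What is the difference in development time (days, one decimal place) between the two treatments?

12.5 days

At 27.7 °C: 499 / (27.7 − 16.9) = 499 / 10.8 = 46.204 d.
At 25.4 °C: 499 / (25.4 − 16.9) = 499 / 8.5 = 58.706 d.
Difference = |46.204 − 58.706| = 12.502 ≈ 12.5 days.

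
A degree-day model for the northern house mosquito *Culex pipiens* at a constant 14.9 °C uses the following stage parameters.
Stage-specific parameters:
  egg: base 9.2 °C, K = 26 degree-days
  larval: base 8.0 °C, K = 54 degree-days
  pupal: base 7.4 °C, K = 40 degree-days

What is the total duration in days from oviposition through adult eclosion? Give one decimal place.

egg: 26 / (14.9 − 9.2) = 26 / 5.7 = 4.561 d.
larval: 54 / (14.9 − 8.0) = 54 / 6.9 = 7.826 d.
pupal: 40 / (14.9 − 7.4) = 40 / 7.5 = 5.333 d.
Sum = 17.721 ≈ 17.7 days.

17.7 days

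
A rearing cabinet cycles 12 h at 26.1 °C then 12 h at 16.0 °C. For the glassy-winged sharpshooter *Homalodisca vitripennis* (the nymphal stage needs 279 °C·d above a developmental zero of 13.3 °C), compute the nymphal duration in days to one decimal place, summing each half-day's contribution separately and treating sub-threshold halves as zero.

36.0 days

Day half: max(0, 26.1 − 13.3) × 0.5 = 12.8 × 0.5 = 6.40 DD.
Night half: max(0, 16.0 − 13.3) × 0.5 = 2.7 × 0.5 = 1.35 DD.
Per 24 h: 7.75 DD/day.
Duration = 279 / 7.75 = 36.000 ≈ 36.0 days.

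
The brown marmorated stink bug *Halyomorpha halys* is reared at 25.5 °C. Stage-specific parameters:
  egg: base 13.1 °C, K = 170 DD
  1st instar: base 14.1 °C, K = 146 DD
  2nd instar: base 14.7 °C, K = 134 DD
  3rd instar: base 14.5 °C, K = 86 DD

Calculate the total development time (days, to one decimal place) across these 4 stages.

egg: 170 / (25.5 − 13.1) = 170 / 12.4 = 13.710 d.
1st instar: 146 / (25.5 − 14.1) = 146 / 11.4 = 12.807 d.
2nd instar: 134 / (25.5 − 14.7) = 134 / 10.8 = 12.407 d.
3rd instar: 86 / (25.5 − 14.5) = 86 / 11.0 = 7.818 d.
Sum = 46.742 ≈ 46.7 days.

46.7 days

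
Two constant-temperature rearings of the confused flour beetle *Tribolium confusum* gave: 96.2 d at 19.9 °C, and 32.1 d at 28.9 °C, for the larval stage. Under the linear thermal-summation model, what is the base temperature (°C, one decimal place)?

15.4 °C

Under the model K = D·(T − T_b), so D₁·(T₁ − T_b) = D₂·(T₂ − T_b).
96.2·(19.9 − T_b) = 32.1·(28.9 − T_b)
T_b = (96.2·19.9 − 32.1·28.9) / (96.2 − 32.1) = 986.69 / 64.1 = 15.393 °C ≈ 15.4 °C.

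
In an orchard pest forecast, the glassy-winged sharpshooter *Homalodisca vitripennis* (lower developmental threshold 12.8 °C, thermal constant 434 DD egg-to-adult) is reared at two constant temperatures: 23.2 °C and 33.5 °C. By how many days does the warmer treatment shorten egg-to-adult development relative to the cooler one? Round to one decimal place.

20.8 days

At 23.2 °C: 434 / (23.2 − 12.8) = 434 / 10.4 = 41.731 d.
At 33.5 °C: 434 / (33.5 − 12.8) = 434 / 20.7 = 20.966 d.
Difference = |41.731 − 20.966| = 20.765 ≈ 20.8 days.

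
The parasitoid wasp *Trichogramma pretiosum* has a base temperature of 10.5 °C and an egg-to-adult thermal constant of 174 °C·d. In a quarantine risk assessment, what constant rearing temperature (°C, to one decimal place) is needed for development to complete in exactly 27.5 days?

Required daily accumulation = 174 / 27.5 = 6.327 DD/day.
T = T_base + 6.327 = 10.5 + 6.327 = 16.827 ≈ 16.8 °C.

16.8 °C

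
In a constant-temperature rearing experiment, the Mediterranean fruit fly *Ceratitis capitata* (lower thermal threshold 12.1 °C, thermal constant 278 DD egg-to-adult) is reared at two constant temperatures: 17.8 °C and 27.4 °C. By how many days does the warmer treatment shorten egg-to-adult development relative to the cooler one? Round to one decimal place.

30.6 days

At 17.8 °C: 278 / (17.8 − 12.1) = 278 / 5.7 = 48.772 d.
At 27.4 °C: 278 / (27.4 − 12.1) = 278 / 15.3 = 18.170 d.
Difference = |48.772 − 18.170| = 30.602 ≈ 30.6 days.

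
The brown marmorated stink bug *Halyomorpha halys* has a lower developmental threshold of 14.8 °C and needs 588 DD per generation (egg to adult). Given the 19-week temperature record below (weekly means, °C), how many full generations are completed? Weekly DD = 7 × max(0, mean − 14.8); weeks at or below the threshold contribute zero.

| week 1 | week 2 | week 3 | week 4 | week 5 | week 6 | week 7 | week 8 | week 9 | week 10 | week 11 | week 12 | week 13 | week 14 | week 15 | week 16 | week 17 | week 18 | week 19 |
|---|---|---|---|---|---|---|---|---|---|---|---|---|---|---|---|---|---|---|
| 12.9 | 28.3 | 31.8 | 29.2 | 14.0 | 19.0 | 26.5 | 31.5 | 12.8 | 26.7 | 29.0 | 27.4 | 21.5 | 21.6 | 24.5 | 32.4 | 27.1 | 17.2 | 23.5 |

2 generations

Weekly DD (7 × max(0, T̄ − 14.8)): 0.0, 94.5, 119.0, 100.8, 0.0, 29.4, 81.9, 116.9, 0.0, 83.3, 99.4, 88.2, 46.9, 47.6, 67.9, 123.2, 86.1, 16.8, 60.9.
Season total = 1262.8 DD.
Complete generations = ⌊1262.8 / 588⌋ = 2.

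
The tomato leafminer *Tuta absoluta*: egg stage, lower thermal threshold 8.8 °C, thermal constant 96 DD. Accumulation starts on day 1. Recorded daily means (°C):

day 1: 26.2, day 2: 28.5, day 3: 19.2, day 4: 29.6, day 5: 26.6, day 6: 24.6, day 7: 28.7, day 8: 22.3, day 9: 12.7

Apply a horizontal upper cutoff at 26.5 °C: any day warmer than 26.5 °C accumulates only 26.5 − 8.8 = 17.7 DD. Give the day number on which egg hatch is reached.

day 6

Daily DD above 8.8 °C (capped at 17.7): 17.4, 17.7, 10.4, 17.7, 17.7, 15.8, 17.7, 13.5, 3.9.
Cumulative: 17.4, 35.1, 45.5, 63.2, 80.9, 96.7, 114.4, 127.9, 131.8.
The total first reaches 96 DD on day 6.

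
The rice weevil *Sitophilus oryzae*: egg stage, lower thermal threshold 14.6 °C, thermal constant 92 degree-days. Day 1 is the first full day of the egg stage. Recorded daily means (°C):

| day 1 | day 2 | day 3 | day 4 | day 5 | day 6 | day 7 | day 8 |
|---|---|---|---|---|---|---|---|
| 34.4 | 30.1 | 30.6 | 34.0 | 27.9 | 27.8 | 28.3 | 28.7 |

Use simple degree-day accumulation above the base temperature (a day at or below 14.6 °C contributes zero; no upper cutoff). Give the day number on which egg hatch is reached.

day 6

Daily DD above 14.6 °C: 19.8, 15.5, 16.0, 19.4, 13.3, 13.2, 13.7, 14.1.
Cumulative: 19.8, 35.3, 51.3, 70.7, 84.0, 97.2, 110.9, 125.0.
The total first reaches 92 DD on day 6.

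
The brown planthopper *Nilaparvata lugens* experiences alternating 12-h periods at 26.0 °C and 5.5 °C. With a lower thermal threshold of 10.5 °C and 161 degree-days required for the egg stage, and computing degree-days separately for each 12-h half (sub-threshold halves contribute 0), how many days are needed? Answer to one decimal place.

Day half: max(0, 26.0 − 10.5) × 0.5 = 15.5 × 0.5 = 7.75 DD.
Night half: max(0, 5.5 − 10.5) × 0.5 = 0.0 × 0.5 = 0.00 DD.
Per 24 h: 7.75 DD/day.
Duration = 161 / 7.75 = 20.774 ≈ 20.8 days.

20.8 days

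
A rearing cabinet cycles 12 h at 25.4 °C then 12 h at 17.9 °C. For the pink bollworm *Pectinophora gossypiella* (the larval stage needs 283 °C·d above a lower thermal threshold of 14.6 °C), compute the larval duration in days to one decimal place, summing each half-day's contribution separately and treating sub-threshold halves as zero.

Day half: max(0, 25.4 − 14.6) × 0.5 = 10.8 × 0.5 = 5.40 DD.
Night half: max(0, 17.9 − 14.6) × 0.5 = 3.3 × 0.5 = 1.65 DD.
Per 24 h: 7.05 DD/day.
Duration = 283 / 7.05 = 40.142 ≈ 40.1 days.

40.1 days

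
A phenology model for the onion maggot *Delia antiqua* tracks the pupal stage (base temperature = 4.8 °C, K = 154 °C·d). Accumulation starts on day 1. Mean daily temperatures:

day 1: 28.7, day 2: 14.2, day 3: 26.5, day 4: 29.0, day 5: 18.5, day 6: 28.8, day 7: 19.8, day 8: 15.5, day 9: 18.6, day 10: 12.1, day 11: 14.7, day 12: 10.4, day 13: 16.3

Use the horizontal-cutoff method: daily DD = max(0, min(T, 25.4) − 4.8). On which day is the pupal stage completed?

Daily DD above 4.8 °C (capped at 20.6): 20.6, 9.4, 20.6, 20.6, 13.7, 20.6, 15.0, 10.7, 13.8, 7.3, 9.9, 5.6, 11.5.
Cumulative: 20.6, 30.0, 50.6, 71.2, 84.9, 105.5, 120.5, 131.2, 145.0, 152.3, 162.2, 167.8, 179.3.
The total first reaches 154 DD on day 11.

day 11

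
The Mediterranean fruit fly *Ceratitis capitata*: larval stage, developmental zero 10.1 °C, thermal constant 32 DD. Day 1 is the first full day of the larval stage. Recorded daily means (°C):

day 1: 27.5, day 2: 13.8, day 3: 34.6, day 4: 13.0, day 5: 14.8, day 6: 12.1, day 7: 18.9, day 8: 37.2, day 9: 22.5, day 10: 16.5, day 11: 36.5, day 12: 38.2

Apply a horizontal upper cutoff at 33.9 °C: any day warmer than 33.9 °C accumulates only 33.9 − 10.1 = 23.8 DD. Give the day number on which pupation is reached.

day 3

Daily DD above 10.1 °C (capped at 23.8): 17.4, 3.7, 23.8, 2.9, 4.7, 2.0, 8.8, 23.8, 12.4, 6.4, 23.8, 23.8.
Cumulative: 17.4, 21.1, 44.9, 47.8, 52.5, 54.5, 63.3, 87.1, 99.5, 105.9, 129.7, 153.5.
The total first reaches 32 DD on day 3.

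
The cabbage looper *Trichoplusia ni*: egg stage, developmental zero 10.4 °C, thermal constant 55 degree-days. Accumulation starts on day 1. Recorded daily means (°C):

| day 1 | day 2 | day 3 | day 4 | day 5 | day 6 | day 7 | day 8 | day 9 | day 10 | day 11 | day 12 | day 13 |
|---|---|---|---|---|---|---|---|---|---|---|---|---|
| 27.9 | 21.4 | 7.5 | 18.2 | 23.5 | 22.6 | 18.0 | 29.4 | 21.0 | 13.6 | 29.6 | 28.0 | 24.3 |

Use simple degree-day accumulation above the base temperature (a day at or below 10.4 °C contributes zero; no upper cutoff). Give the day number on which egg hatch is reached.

Daily DD above 10.4 °C: 17.5, 11.0, 0.0, 7.8, 13.1, 12.2, 7.6, 19.0, 10.6, 3.2, 19.2, 17.6, 13.9.
Cumulative: 17.5, 28.5, 28.5, 36.3, 49.4, 61.6, 69.2, 88.2, 98.8, 102.0, 121.2, 138.8, 152.7.
The total first reaches 55 DD on day 6.

day 6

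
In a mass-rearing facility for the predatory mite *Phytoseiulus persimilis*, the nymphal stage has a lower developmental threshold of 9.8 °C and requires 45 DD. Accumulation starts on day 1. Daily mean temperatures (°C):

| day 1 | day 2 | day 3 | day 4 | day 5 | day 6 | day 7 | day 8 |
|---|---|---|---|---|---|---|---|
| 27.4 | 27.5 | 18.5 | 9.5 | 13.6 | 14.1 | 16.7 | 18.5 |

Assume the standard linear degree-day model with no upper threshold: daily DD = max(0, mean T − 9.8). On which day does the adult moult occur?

day 5

Daily DD above 9.8 °C: 17.6, 17.7, 8.7, 0.0, 3.8, 4.3, 6.9, 8.7.
Cumulative: 17.6, 35.3, 44.0, 44.0, 47.8, 52.1, 59.0, 67.7.
The total first reaches 45 DD on day 5.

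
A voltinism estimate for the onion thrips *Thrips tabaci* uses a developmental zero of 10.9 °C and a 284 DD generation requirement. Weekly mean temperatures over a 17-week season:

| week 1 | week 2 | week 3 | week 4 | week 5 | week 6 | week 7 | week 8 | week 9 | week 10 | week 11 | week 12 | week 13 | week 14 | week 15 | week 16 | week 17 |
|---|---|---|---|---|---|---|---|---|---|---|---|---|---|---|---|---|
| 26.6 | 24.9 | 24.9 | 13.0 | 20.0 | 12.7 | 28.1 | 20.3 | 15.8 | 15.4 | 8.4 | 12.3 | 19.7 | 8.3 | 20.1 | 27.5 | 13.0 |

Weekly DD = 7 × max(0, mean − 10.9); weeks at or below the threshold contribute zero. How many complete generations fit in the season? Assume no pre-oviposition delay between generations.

Weekly DD (7 × max(0, T̄ − 10.9)): 109.9, 98.0, 98.0, 14.7, 63.7, 12.6, 120.4, 65.8, 34.3, 31.5, 0.0, 9.8, 61.6, 0.0, 64.4, 116.2, 14.7.
Season total = 915.6 DD.
Complete generations = ⌊915.6 / 284⌋ = 3.

3 generations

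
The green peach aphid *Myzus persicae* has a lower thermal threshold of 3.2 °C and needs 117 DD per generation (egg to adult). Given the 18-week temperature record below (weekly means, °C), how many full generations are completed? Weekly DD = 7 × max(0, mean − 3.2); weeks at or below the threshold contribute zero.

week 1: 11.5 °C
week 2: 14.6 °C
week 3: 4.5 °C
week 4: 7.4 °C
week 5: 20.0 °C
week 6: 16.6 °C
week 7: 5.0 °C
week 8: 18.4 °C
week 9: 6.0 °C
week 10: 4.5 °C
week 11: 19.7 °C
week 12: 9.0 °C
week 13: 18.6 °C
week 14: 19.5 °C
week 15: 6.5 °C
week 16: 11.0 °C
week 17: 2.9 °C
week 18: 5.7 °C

8 generations

Weekly DD (7 × max(0, T̄ − 3.2)): 58.1, 79.8, 9.1, 29.4, 117.6, 93.8, 12.6, 106.4, 19.6, 9.1, 115.5, 40.6, 107.8, 114.1, 23.1, 54.6, 0.0, 17.5.
Season total = 1008.7 DD.
Complete generations = ⌊1008.7 / 117⌋ = 8.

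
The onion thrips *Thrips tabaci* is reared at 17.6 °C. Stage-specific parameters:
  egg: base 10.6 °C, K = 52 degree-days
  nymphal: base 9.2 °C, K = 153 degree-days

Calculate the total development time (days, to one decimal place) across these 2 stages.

25.6 days

egg: 52 / (17.6 − 10.6) = 52 / 7.0 = 7.429 d.
nymphal: 153 / (17.6 − 9.2) = 153 / 8.4 = 18.214 d.
Sum = 25.643 ≈ 25.6 days.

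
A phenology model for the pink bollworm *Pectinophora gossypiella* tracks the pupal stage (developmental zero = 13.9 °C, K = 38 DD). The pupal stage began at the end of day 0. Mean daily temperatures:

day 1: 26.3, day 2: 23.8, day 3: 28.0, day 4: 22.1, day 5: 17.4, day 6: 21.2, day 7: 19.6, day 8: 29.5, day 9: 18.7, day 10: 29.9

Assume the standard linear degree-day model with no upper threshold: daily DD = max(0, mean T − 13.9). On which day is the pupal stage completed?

day 4

Daily DD above 13.9 °C: 12.4, 9.9, 14.1, 8.2, 3.5, 7.3, 5.7, 15.6, 4.8, 16.0.
Cumulative: 12.4, 22.3, 36.4, 44.6, 48.1, 55.4, 61.1, 76.7, 81.5, 97.5.
The total first reaches 38 DD on day 4.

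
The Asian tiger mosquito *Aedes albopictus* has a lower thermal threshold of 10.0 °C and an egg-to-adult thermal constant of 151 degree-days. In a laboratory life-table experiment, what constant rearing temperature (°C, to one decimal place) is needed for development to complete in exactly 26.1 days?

15.8 °C

Required daily accumulation = 151 / 26.1 = 5.785 DD/day.
T = T_base + 5.785 = 10.0 + 5.785 = 15.785 ≈ 15.8 °C.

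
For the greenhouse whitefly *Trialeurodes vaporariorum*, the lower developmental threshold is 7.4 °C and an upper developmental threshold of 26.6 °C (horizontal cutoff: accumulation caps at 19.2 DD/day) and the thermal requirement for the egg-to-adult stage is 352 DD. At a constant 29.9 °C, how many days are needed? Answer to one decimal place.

18.3 days

Temperature 29.9 °C exceeds the upper threshold, so daily accumulation caps at 26.6 − 7.4 = 19.2 DD/day.
Duration = 352 / 19.2 = 18.333 ≈ 18.3 days.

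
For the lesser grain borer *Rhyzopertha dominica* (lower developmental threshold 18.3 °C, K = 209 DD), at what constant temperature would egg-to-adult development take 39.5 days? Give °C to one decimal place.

23.6 °C

Required daily accumulation = 209 / 39.5 = 5.291 DD/day.
T = T_base + 5.291 = 18.3 + 5.291 = 23.591 ≈ 23.6 °C.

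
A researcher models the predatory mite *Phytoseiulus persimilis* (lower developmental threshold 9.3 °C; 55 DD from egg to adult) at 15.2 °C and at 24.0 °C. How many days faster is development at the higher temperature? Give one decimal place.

At 15.2 °C: 55 / (15.2 − 9.3) = 55 / 5.9 = 9.322 d.
At 24.0 °C: 55 / (24.0 − 9.3) = 55 / 14.7 = 3.741 d.
Difference = |9.322 − 3.741| = 5.581 ≈ 5.6 days.

5.6 days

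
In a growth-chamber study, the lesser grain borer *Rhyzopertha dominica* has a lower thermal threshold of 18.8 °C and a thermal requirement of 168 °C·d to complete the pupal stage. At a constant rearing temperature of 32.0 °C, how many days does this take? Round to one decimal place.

12.7 days

Daily accumulation = 32.0 − 18.8 = 13.2 DD/day.
Duration = 168 / 13.2 = 12.727 ≈ 12.7 days.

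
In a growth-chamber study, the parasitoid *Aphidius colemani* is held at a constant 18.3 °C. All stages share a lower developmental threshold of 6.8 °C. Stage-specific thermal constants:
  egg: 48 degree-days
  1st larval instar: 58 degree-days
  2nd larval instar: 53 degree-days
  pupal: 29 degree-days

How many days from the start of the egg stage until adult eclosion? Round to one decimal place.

16.3 days

Daily accumulation at 18.3 °C = 18.3 − 6.8 = 11.5 DD/day.
Total K = 48 + 58 + 53 + 29 = 188 DD.
Total duration = 188 / 11.5 = 16.348 ≈ 16.3 days.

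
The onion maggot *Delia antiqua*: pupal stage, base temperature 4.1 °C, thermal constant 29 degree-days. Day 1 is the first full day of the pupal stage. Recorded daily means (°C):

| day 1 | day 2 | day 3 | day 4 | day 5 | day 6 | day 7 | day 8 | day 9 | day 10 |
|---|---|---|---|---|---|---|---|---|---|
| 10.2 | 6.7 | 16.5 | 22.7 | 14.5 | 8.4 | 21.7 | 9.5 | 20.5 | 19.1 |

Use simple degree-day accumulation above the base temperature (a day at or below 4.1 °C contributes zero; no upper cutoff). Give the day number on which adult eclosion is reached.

Daily DD above 4.1 °C: 6.1, 2.6, 12.4, 18.6, 10.4, 4.3, 17.6, 5.4, 16.4, 15.0.
Cumulative: 6.1, 8.7, 21.1, 39.7, 50.1, 54.4, 72.0, 77.4, 93.8, 108.8.
The total first reaches 29 DD on day 4.

day 4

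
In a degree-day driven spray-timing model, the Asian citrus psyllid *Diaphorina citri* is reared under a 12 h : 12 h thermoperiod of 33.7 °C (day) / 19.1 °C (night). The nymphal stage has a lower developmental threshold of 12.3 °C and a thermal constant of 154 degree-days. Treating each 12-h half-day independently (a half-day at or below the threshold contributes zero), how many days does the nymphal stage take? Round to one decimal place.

10.9 days

Day half: max(0, 33.7 − 12.3) × 0.5 = 21.4 × 0.5 = 10.70 DD.
Night half: max(0, 19.1 − 12.3) × 0.5 = 6.8 × 0.5 = 3.40 DD.
Per 24 h: 14.10 DD/day.
Duration = 154 / 14.10 = 10.922 ≈ 10.9 days.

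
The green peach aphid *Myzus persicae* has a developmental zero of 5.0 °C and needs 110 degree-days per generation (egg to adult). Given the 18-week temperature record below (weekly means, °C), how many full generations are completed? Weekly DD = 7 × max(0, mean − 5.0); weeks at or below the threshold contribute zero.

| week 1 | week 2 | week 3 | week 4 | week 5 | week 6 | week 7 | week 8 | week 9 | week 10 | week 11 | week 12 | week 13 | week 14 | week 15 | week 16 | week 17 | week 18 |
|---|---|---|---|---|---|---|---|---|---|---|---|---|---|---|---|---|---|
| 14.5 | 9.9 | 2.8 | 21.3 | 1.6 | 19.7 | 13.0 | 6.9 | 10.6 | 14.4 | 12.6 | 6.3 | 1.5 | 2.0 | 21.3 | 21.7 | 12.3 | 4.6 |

7 generations

Weekly DD (7 × max(0, T̄ − 5.0)): 66.5, 34.3, 0.0, 114.1, 0.0, 102.9, 56.0, 13.3, 39.2, 65.8, 53.2, 9.1, 0.0, 0.0, 114.1, 116.9, 51.1, 0.0.
Season total = 836.5 DD.
Complete generations = ⌊836.5 / 110⌋ = 7.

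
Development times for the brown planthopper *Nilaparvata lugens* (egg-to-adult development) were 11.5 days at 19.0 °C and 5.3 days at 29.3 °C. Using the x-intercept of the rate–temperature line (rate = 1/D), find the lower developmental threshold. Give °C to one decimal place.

Linear rate model ⇒ the product D·(T − T_b) is constant across temperatures.
11.5·(19.0 − T_b) = 5.3·(29.3 − T_b)
T_b = (11.5·19.0 − 5.3·29.3) / (11.5 − 5.3) = 63.21 / 6.2 = 10.195 °C ≈ 10.2 °C.

10.2 °C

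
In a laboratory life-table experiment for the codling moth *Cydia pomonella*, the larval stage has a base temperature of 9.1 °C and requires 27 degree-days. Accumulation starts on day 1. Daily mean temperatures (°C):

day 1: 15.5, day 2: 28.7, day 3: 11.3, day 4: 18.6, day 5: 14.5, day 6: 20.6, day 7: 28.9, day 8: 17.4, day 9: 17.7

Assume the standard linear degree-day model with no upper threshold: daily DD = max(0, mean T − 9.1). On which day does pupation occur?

day 3

Daily DD above 9.1 °C: 6.4, 19.6, 2.2, 9.5, 5.4, 11.5, 19.8, 8.3, 8.6.
Cumulative: 6.4, 26.0, 28.2, 37.7, 43.1, 54.6, 74.4, 82.7, 91.3.
The total first reaches 27 DD on day 3.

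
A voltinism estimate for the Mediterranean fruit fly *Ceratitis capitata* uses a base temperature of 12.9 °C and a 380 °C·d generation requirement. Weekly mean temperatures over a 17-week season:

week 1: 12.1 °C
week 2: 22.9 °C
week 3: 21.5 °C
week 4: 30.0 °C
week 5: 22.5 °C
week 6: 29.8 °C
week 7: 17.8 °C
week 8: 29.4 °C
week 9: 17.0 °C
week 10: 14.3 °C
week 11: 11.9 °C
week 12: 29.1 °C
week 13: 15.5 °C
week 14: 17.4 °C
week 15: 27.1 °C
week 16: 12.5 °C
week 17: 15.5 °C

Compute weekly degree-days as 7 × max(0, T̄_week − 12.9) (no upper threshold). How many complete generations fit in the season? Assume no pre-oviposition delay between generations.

2 generations

Weekly DD (7 × max(0, T̄ − 12.9)): 0.0, 70.0, 60.2, 119.7, 67.2, 118.3, 34.3, 115.5, 28.7, 9.8, 0.0, 113.4, 18.2, 31.5, 99.4, 0.0, 18.2.
Season total = 904.4 DD.
Complete generations = ⌊904.4 / 380⌋ = 2.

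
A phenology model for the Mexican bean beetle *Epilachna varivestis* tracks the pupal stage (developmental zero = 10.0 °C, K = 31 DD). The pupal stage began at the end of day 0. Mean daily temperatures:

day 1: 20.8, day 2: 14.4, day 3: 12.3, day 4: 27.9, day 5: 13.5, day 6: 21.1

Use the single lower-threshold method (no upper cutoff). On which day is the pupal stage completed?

day 4

Daily DD above 10.0 °C: 10.8, 4.4, 2.3, 17.9, 3.5, 11.1.
Cumulative: 10.8, 15.2, 17.5, 35.4, 38.9, 50.0.
The total first reaches 31 DD on day 4.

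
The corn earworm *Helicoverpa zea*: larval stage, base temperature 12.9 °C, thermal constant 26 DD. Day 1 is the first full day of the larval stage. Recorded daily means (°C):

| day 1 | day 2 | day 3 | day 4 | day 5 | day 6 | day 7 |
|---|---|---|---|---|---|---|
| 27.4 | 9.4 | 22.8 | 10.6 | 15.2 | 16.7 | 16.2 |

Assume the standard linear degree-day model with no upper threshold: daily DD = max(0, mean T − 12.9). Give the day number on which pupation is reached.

Daily DD above 12.9 °C: 14.5, 0.0, 9.9, 0.0, 2.3, 3.8, 3.3.
Cumulative: 14.5, 14.5, 24.4, 24.4, 26.7, 30.5, 33.8.
The total first reaches 26 DD on day 5.

day 5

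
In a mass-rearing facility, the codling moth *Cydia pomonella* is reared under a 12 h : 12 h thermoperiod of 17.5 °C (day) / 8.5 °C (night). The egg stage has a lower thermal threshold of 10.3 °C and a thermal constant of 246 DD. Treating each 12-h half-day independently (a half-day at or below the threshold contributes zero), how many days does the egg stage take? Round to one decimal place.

68.3 days

Day half: max(0, 17.5 − 10.3) × 0.5 = 7.2 × 0.5 = 3.60 DD.
Night half: max(0, 8.5 − 10.3) × 0.5 = 0.0 × 0.5 = 0.00 DD.
Per 24 h: 3.60 DD/day.
Duration = 246 / 3.60 = 68.333 ≈ 68.3 days.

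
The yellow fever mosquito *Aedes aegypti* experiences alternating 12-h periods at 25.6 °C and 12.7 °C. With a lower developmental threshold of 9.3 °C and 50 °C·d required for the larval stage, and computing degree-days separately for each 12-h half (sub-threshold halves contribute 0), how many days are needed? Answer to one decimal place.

Day half: max(0, 25.6 − 9.3) × 0.5 = 16.3 × 0.5 = 8.15 DD.
Night half: max(0, 12.7 − 9.3) × 0.5 = 3.4 × 0.5 = 1.70 DD.
Per 24 h: 9.85 DD/day.
Duration = 50 / 9.85 = 5.076 ≈ 5.1 days.

5.1 days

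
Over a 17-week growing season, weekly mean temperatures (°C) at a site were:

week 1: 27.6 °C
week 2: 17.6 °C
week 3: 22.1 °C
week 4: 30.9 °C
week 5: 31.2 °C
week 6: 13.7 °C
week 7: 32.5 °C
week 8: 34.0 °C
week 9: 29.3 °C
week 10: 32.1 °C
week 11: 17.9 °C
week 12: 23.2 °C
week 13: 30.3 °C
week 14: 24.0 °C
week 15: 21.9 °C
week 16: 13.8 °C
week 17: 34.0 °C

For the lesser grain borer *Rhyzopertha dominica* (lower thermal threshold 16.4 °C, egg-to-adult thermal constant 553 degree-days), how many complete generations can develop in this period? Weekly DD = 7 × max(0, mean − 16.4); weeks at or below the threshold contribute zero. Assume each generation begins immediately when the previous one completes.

2 generations

Weekly DD (7 × max(0, T̄ − 16.4)): 78.4, 8.4, 39.9, 101.5, 103.6, 0.0, 112.7, 123.2, 90.3, 109.9, 10.5, 47.6, 97.3, 53.2, 38.5, 0.0, 123.2.
Season total = 1138.2 DD.
Complete generations = ⌊1138.2 / 553⌋ = 2.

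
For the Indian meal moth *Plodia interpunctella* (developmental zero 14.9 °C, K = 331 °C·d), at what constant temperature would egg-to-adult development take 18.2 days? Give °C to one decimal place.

33.1 °C

Required daily accumulation = 331 / 18.2 = 18.187 DD/day.
T = T_base + 18.187 = 14.9 + 18.187 = 33.087 ≈ 33.1 °C.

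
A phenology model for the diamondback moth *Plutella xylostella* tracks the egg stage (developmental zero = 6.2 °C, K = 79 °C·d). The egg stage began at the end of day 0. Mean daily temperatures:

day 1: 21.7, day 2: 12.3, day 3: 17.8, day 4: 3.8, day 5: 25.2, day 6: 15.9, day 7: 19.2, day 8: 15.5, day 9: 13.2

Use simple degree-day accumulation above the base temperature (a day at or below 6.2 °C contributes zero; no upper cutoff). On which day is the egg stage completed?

Daily DD above 6.2 °C: 15.5, 6.1, 11.6, 0.0, 19.0, 9.7, 13.0, 9.3, 7.0.
Cumulative: 15.5, 21.6, 33.2, 33.2, 52.2, 61.9, 74.9, 84.2, 91.2.
The total first reaches 79 DD on day 8.

day 8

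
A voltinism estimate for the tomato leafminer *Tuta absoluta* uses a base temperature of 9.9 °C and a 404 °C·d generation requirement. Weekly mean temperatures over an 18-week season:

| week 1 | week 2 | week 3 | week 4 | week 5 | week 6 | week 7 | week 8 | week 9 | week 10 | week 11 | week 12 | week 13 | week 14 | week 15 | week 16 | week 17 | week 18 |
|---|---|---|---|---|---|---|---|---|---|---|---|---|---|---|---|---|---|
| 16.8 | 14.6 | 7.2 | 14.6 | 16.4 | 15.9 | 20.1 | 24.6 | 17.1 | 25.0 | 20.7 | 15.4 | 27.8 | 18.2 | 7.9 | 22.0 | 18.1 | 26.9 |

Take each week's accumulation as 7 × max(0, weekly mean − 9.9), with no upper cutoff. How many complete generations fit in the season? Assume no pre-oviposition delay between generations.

2 generations

Weekly DD (7 × max(0, T̄ − 9.9)): 48.3, 32.9, 0.0, 32.9, 45.5, 42.0, 71.4, 102.9, 50.4, 105.7, 75.6, 38.5, 125.3, 58.1, 0.0, 84.7, 57.4, 119.0.
Season total = 1090.6 DD.
Complete generations = ⌊1090.6 / 404⌋ = 2.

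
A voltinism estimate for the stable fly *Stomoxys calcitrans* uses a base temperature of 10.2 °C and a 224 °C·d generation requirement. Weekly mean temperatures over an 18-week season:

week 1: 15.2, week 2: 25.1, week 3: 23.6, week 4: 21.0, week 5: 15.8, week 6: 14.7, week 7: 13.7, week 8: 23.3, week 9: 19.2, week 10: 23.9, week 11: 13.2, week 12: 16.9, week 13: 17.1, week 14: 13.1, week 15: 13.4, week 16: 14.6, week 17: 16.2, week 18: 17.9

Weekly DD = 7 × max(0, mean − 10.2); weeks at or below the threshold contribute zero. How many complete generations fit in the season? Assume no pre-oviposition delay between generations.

Weekly DD (7 × max(0, T̄ − 10.2)): 35.0, 104.3, 93.8, 75.6, 39.2, 31.5, 24.5, 91.7, 63.0, 95.9, 21.0, 46.9, 48.3, 20.3, 22.4, 30.8, 42.0, 53.9.
Season total = 940.1 DD.
Complete generations = ⌊940.1 / 224⌋ = 4.

4 generations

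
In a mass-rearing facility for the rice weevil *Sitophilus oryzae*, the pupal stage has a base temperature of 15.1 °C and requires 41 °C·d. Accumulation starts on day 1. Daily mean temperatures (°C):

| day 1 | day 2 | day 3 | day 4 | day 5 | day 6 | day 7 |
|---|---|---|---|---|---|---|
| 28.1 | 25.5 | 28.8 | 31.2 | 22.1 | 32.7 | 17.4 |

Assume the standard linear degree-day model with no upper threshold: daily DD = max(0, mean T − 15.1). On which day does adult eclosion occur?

Daily DD above 15.1 °C: 13.0, 10.4, 13.7, 16.1, 7.0, 17.6, 2.3.
Cumulative: 13.0, 23.4, 37.1, 53.2, 60.2, 77.8, 80.1.
The total first reaches 41 DD on day 4.

day 4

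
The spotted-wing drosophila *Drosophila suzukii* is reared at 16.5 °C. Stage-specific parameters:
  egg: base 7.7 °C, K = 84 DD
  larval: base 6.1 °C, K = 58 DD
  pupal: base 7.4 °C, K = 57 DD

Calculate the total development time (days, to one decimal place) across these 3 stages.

egg: 84 / (16.5 − 7.7) = 84 / 8.8 = 9.545 d.
larval: 58 / (16.5 − 6.1) = 58 / 10.4 = 5.577 d.
pupal: 57 / (16.5 − 7.4) = 57 / 9.1 = 6.264 d.
Sum = 21.386 ≈ 21.4 days.

21.4 days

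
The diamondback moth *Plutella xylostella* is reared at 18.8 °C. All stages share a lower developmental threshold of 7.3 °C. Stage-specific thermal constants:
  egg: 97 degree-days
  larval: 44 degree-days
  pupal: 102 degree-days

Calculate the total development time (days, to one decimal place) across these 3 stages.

21.1 days

Daily accumulation at 18.8 °C = 18.8 − 7.3 = 11.5 DD/day.
Total K = 97 + 44 + 102 = 243 DD.
Total duration = 243 / 11.5 = 21.130 ≈ 21.1 days.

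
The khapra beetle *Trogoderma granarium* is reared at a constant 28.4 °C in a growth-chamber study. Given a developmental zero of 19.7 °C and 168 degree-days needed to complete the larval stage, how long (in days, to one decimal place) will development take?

19.3 days

Daily accumulation = 28.4 − 19.7 = 8.7 DD/day.
Duration = 168 / 8.7 = 19.310 ≈ 19.3 days.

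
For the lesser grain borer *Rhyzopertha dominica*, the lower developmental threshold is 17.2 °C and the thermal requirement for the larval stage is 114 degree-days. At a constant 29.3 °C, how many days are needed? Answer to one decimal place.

9.4 days

Daily accumulation = 29.3 − 17.2 = 12.1 DD/day.
Duration = 114 / 12.1 = 9.421 ≈ 9.4 days.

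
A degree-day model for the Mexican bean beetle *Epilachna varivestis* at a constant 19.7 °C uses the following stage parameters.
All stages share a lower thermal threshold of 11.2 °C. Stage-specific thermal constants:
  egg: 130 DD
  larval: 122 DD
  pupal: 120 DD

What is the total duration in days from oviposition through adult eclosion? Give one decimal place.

43.8 days

Daily accumulation at 19.7 °C = 19.7 − 11.2 = 8.5 DD/day.
Total K = 130 + 122 + 120 = 372 DD.
Total duration = 372 / 8.5 = 43.765 ≈ 43.8 days.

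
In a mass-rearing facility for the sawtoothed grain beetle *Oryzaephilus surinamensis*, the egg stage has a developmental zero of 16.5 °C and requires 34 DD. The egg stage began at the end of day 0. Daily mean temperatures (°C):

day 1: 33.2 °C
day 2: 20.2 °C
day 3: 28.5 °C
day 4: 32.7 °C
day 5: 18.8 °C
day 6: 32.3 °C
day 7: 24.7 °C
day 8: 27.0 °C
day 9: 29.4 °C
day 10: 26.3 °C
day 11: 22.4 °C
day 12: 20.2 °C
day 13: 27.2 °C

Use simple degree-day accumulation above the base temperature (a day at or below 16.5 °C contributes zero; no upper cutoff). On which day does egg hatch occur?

day 4

Daily DD above 16.5 °C: 16.7, 3.7, 12.0, 16.2, 2.3, 15.8, 8.2, 10.5, 12.9, 9.8, 5.9, 3.7, 10.7.
Cumulative: 16.7, 20.4, 32.4, 48.6, 50.9, 66.7, 74.9, 85.4, 98.3, 108.1, 114.0, 117.7, 128.4.
The total first reaches 34 DD on day 4.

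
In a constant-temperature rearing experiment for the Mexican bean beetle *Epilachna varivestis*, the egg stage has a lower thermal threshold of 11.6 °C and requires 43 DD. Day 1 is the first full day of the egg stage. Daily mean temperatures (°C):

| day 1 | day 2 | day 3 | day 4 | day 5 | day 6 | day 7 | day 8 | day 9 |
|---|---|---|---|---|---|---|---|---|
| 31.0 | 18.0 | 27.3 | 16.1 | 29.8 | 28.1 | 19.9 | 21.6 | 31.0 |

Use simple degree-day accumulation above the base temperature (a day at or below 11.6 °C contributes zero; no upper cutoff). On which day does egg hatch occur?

Daily DD above 11.6 °C: 19.4, 6.4, 15.7, 4.5, 18.2, 16.5, 8.3, 10.0, 19.4.
Cumulative: 19.4, 25.8, 41.5, 46.0, 64.2, 80.7, 89.0, 99.0, 118.4.
The total first reaches 43 DD on day 4.

day 4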